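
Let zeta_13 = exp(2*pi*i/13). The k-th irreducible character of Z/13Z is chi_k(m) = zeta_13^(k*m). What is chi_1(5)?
chi_1(5) = zeta_13^5 = exp(10*I*pi/13)

Details: chi_1(5) = zeta_13^(1*5) = zeta_13^5. Since zeta_13^13 = 1, this equals zeta_13^5 = exp(2*pi*i*5/13) = exp(10*I*pi/13).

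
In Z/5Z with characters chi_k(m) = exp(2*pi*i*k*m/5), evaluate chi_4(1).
chi_4(1) = zeta_5^4 = exp(-2*I*pi/5)

Explanation: chi_4(1) = zeta_5^(4*1) = zeta_5^4. Since zeta_5^5 = 1, this equals zeta_5^4 = exp(2*pi*i*4/5) = exp(-2*I*pi/5).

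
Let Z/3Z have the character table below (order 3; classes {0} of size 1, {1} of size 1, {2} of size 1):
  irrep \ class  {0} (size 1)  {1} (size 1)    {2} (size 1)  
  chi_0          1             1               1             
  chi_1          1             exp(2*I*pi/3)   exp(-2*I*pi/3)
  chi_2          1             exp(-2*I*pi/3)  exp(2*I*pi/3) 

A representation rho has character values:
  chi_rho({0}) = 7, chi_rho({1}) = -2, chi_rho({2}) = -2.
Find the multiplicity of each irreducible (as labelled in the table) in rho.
Multiplicities: chi_0: 1, chi_1: 3, chi_2: 3.

Derivation: Use <chi_rho, chi> = (1/|G|) sum_C |C| * chi_rho(C) * conj(chi(C)) with |G| = 3 for each irreducible chi in the table:
  <chi_rho, chi_0> = (1/3)[1*(7)*conj(1) + 1*(-2)*conj(1) + 1*(-2)*conj(1)]
      = (1/3)[(7) + (-2) + (-2)] = 3/3 = 1
  <chi_rho, chi_1> = (1/3)[1*(7)*conj(1) + 1*(-2)*conj(exp(2*I*pi/3)) + 1*(-2)*conj(exp(-2*I*pi/3))]
      = (1/3)[(7) + (3 + exp(-2*I*pi/3) + 3*exp(2*I*pi/3)) + (3 + 3*exp(-2*I*pi/3) + exp(2*I*pi/3))] = 9/3 = 3
  <chi_rho, chi_2> = (1/3)[1*(7)*conj(1) + 1*(-2)*conj(exp(-2*I*pi/3)) + 1*(-2)*conj(exp(2*I*pi/3))]
      = (1/3)[(7) + (3 + 3*exp(-2*I*pi/3) + exp(2*I*pi/3)) + (3 + exp(-2*I*pi/3) + 3*exp(2*I*pi/3))] = 9/3 = 3
(Exp terms are combined using exp(i*s)*conj(exp(i*t)) = exp(i*(s-t)), and sums of them are collapsed using the identity that for every m > 1 the m distinct m-th roots of unity sum to 0, e.g. 1 + exp(2*I*pi/3) + exp(-2*I*pi/3) = 0.)
Dimension check: dim(rho) = sum (mult * dim) = 1*1 + 3*1 + 3*1 = 7 = chi_rho(e) = 7.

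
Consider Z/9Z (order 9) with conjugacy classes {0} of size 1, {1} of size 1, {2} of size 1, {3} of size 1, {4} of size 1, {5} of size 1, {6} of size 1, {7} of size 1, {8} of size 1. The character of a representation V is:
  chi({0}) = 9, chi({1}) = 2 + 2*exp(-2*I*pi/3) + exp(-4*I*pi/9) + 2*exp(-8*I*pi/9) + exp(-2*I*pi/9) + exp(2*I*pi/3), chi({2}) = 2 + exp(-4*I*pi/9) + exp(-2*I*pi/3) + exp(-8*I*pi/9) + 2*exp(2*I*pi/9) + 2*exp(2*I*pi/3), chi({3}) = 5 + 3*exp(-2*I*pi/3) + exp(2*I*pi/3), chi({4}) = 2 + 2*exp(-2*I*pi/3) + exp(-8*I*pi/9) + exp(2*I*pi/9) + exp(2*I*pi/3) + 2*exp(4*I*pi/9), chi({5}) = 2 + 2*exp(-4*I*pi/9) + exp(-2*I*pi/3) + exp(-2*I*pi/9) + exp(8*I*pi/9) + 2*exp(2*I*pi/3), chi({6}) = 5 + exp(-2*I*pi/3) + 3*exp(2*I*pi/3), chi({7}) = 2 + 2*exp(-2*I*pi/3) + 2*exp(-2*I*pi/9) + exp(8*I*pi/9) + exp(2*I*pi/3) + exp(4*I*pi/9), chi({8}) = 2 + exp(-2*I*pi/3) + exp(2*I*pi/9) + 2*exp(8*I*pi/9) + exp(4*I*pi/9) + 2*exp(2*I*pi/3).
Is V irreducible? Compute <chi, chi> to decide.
Not irreducible (reducible): <chi, chi> = 15 > 1.

Explanation: <chi, chi> = (1/|G|) sum_C |C| * |chi(C)|^2 = (1/9)[1*|9|^2 + 1*|2 + 2*exp(-2*I*pi/3) + exp(-4*I*pi/9) + 2*exp(-8*I*pi/9) + exp(-2*I*pi/9) + exp(2*I*pi/3)|^2 + 1*|2 + exp(-4*I*pi/9) + exp(-2*I*pi/3) + exp(-8*I*pi/9) + 2*exp(2*I*pi/9) + 2*exp(2*I*pi/3)|^2 + 1*|5 + 3*exp(-2*I*pi/3) + exp(2*I*pi/3)|^2 + 1*|2 + 2*exp(-2*I*pi/3) + exp(-8*I*pi/9) + exp(2*I*pi/9) + exp(2*I*pi/3) + 2*exp(4*I*pi/9)|^2 + 1*|2 + 2*exp(-4*I*pi/9) + exp(-2*I*pi/3) + exp(-2*I*pi/9) + exp(8*I*pi/9) + 2*exp(2*I*pi/3)|^2 + 1*|5 + exp(-2*I*pi/3) + 3*exp(2*I*pi/3)|^2 + 1*|2 + 2*exp(-2*I*pi/3) + 2*exp(-2*I*pi/9) + exp(8*I*pi/9) + exp(2*I*pi/3) + exp(4*I*pi/9)|^2 + 1*|2 + exp(-2*I*pi/3) + exp(2*I*pi/9) + 2*exp(8*I*pi/9) + exp(4*I*pi/9) + 2*exp(2*I*pi/3)|^2]
  = (1/9)[(81) + (15 + 10*exp(-2*I*pi/3) + 8*exp(-4*I*pi/9) + 9*exp(-2*I*pi/9) + 6*exp(-8*I*pi/9) + 6*exp(8*I*pi/9) + 9*exp(2*I*pi/9) + 8*exp(4*I*pi/9) + 10*exp(2*I*pi/3)) + (15 + 9*exp(-4*I*pi/9) + 10*exp(-2*I*pi/3) + 6*exp(-2*I*pi/9) + 8*exp(-8*I*pi/9) + 8*exp(8*I*pi/9) + 6*exp(2*I*pi/9) + 10*exp(2*I*pi/3) + 9*exp(4*I*pi/9)) + (12) + (15 + 10*exp(-2*I*pi/3) + 6*exp(-4*I*pi/9) + 8*exp(-2*I*pi/9) + 9*exp(-8*I*pi/9) + 9*exp(8*I*pi/9) + 8*exp(2*I*pi/9) + 6*exp(4*I*pi/9) + 10*exp(2*I*pi/3)) + (15 + 10*exp(-2*I*pi/3) + 6*exp(-4*I*pi/9) + 8*exp(-2*I*pi/9) + 9*exp(-8*I*pi/9) + 9*exp(8*I*pi/9) + 8*exp(2*I*pi/9) + 6*exp(4*I*pi/9) + 10*exp(2*I*pi/3)) + (12) + (15 + 9*exp(-4*I*pi/9) + 10*exp(-2*I*pi/3) + 6*exp(-2*I*pi/9) + 8*exp(-8*I*pi/9) + 8*exp(8*I*pi/9) + 6*exp(2*I*pi/9) + 10*exp(2*I*pi/3) + 9*exp(4*I*pi/9)) + (15 + 10*exp(-2*I*pi/3) + 8*exp(-4*I*pi/9) + 9*exp(-2*I*pi/9) + 6*exp(-8*I*pi/9) + 6*exp(8*I*pi/9) + 9*exp(2*I*pi/9) + 8*exp(4*I*pi/9) + 10*exp(2*I*pi/3))] = 135/9 = 15.
(Exp terms are combined using exp(i*s)*conj(exp(i*t)) = exp(i*(s-t)), and sums of them are collapsed using the identity that for every m > 1 the m distinct m-th roots of unity sum to 0, e.g. 1 + exp(2*I*pi/3) + exp(-2*I*pi/3) = 0.)
A character is irreducible iff <chi, chi> = 1, so this representation is reducible.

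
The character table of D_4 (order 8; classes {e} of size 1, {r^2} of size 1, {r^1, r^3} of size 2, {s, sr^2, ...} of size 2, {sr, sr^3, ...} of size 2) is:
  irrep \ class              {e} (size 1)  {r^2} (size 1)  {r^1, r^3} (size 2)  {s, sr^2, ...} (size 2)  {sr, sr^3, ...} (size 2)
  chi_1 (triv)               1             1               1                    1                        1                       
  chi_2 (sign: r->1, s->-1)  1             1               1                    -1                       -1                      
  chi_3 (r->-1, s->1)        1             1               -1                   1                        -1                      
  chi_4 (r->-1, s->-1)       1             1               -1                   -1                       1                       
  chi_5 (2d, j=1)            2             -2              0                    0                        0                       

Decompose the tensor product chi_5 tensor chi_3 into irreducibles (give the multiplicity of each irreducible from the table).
chi_5 tensor chi_3 = chi_5 (all other irreducibles have multiplicity 0).

Proof sketch: The character of a tensor product is the pointwise product (chi_5 * chi_3)(C) = chi_5(C) * chi_3(C):
  {e}: (2)*(1), {r^2}: (-2)*(1), {r^1, r^3}: (0)*(-1), {s, sr^2, ...}: (0)*(1), {sr, sr^3, ...}: (0)*(-1)
so (chi_5 * chi_3) takes values
  {e} -> 2, {r^2} -> -2, {r^1, r^3} -> 0, {s, sr^2, ...} -> 0, {sr, sr^3, ...} -> 0.
Now take the inner product of this character with each irreducible chi from the table, <chi_5*chi_3, chi> = (1/8) sum_C |C| (chi_5*chi_3)(C) conj(chi(C)):
  <chi_5*chi_3, chi_1> = (1/8)[1*(2)*conj(1) + 1*(-2)*conj(1) + 2*(0)*conj(1) + 2*(0)*conj(1) + 2*(0)*conj(1)]
      = (1/8)[(2) + (-2) + (0) + (0) + (0)] = 0/8 = 0
  <chi_5*chi_3, chi_2> = (1/8)[1*(2)*conj(1) + 1*(-2)*conj(1) + 2*(0)*conj(1) + 2*(0)*conj(-1) + 2*(0)*conj(-1)]
      = (1/8)[(2) + (-2) + (0) + (0) + (0)] = 0/8 = 0
  <chi_5*chi_3, chi_3> = (1/8)[1*(2)*conj(1) + 1*(-2)*conj(1) + 2*(0)*conj(-1) + 2*(0)*conj(1) + 2*(0)*conj(-1)]
      = (1/8)[(2) + (-2) + (0) + (0) + (0)] = 0/8 = 0
  <chi_5*chi_3, chi_4> = (1/8)[1*(2)*conj(1) + 1*(-2)*conj(1) + 2*(0)*conj(-1) + 2*(0)*conj(-1) + 2*(0)*conj(1)]
      = (1/8)[(2) + (-2) + (0) + (0) + (0)] = 0/8 = 0
  <chi_5*chi_3, chi_5> = (1/8)[1*(2)*conj(2) + 1*(-2)*conj(-2) + 2*(0)*conj(0) + 2*(0)*conj(0) + 2*(0)*conj(0)]
      = (1/8)[(4) + (4) + (0) + (0) + (0)] = 8/8 = 1
Hence the multiplicities are chi_5: 1. Dimension check: dim(chi_5)*dim(chi_3) = 2*1 = 2 and sum (mult * dim) = 1*2 = 2.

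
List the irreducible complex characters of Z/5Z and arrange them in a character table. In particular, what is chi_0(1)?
Character table of Z/5Z (irreps indexed chi_0,...,chi_4 with chi_k(m) = zeta_5^(k*m), zeta_5 = exp(2*pi*i/5)):
  irrep \ class  {0} (size 1)  {1} (size 1)    {2} (size 1)    {3} (size 1)    {4} (size 1)  
  chi_0          1             1               1               1               1             
  chi_1          1             exp(2*I*pi/5)   exp(4*I*pi/5)   exp(-4*I*pi/5)  exp(-2*I*pi/5)
  chi_2          1             exp(4*I*pi/5)   exp(-2*I*pi/5)  exp(2*I*pi/5)   exp(-4*I*pi/5)
  chi_3          1             exp(-4*I*pi/5)  exp(2*I*pi/5)   exp(-2*I*pi/5)  exp(4*I*pi/5) 
  chi_4          1             exp(-2*I*pi/5)  exp(-4*I*pi/5)  exp(4*I*pi/5)   exp(2*I*pi/5) 

Spot check: chi_0(1) = zeta_5^(0*1) = zeta_5^0 = 1.

Working: Z/5Z is abelian, so all 5 irreducible complex representations are 1-dimensional. They are given by chi_k(m) = zeta_5^(k*m) for k = 0,...,4. Row orthogonality: sum_m chi_k(m) conj(chi_l(m)) = 5 * [k = l].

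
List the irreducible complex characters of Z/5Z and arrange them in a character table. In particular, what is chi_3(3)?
Character table of Z/5Z (irreps indexed chi_0,...,chi_4 with chi_k(m) = zeta_5^(k*m), zeta_5 = exp(2*pi*i/5)):
  irrep \ class  {0} (size 1)  {1} (size 1)    {2} (size 1)    {3} (size 1)    {4} (size 1)  
  chi_0          1             1               1               1               1             
  chi_1          1             exp(2*I*pi/5)   exp(4*I*pi/5)   exp(-4*I*pi/5)  exp(-2*I*pi/5)
  chi_2          1             exp(4*I*pi/5)   exp(-2*I*pi/5)  exp(2*I*pi/5)   exp(-4*I*pi/5)
  chi_3          1             exp(-4*I*pi/5)  exp(2*I*pi/5)   exp(-2*I*pi/5)  exp(4*I*pi/5) 
  chi_4          1             exp(-2*I*pi/5)  exp(-4*I*pi/5)  exp(4*I*pi/5)   exp(2*I*pi/5) 

Spot check: chi_3(3) = zeta_5^(3*3) = zeta_5^9 = exp(-2*I*pi/5).

Explanation: Z/5Z is abelian, so all 5 irreducible complex representations are 1-dimensional. They are given by chi_k(m) = zeta_5^(k*m) for k = 0,...,4. Row orthogonality: sum_m chi_k(m) conj(chi_l(m)) = 5 * [k = l].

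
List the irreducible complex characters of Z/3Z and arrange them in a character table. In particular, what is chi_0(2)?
Character table of Z/3Z (irreps indexed chi_0,...,chi_2 with chi_k(m) = zeta_3^(k*m), zeta_3 = exp(2*pi*i/3)):
  irrep \ class  {0} (size 1)  {1} (size 1)    {2} (size 1)  
  chi_0          1             1               1             
  chi_1          1             exp(2*I*pi/3)   exp(-2*I*pi/3)
  chi_2          1             exp(-2*I*pi/3)  exp(2*I*pi/3) 

Spot check: chi_0(2) = zeta_3^(0*2) = zeta_3^0 = 1.

Explanation: Z/3Z is abelian, so all 3 irreducible complex representations are 1-dimensional. They are given by chi_k(m) = zeta_3^(k*m) for k = 0,...,2. Row orthogonality: sum_m chi_k(m) conj(chi_l(m)) = 3 * [k = l].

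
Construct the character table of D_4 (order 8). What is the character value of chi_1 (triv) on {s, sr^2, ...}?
Conjugacy classes: {e} of size 1, {r^2} of size 1, {r^1, r^3} of size 2, {s, sr^2, ...} of size 2, {sr, sr^3, ...} of size 2.
Character table:
  irrep \ class              {e} (size 1)  {r^2} (size 1)  {r^1, r^3} (size 2)  {s, sr^2, ...} (size 2)  {sr, sr^3, ...} (size 2)
  chi_1 (triv)               1             1               1                    1                        1                       
  chi_2 (sign: r->1, s->-1)  1             1               1                    -1                       -1                      
  chi_3 (r->-1, s->1)        1             1               -1                   1                        -1                      
  chi_4 (r->-1, s->-1)       1             1               -1                   -1                       1                       
  chi_5 (2d, j=1)            2             -2              0                    0                        0                       

Spot check: chi_1 (triv) on {s, sr^2, ...} = 1.

Details: D_4 has order 2*4 = 8 with 5 conjugacy classes, hence 5 irreducibles. Sum of squared dims 1 + 1 + 1 + 1 + 4 = 8 = |G|. Linear characters come from the abelianisation; the 2-dimensional irreps have character r^k -> 2*cos(2*pi*j*k/4), reflections -> 0.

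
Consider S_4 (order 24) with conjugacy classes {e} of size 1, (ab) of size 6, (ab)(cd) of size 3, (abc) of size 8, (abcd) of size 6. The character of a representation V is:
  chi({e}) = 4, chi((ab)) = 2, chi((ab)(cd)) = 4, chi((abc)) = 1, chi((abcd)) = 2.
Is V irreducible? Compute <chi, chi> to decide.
Not irreducible (reducible): <chi, chi> = 5 > 1.

Working: <chi, chi> = (1/|G|) sum_C |C| * |chi(C)|^2 = (1/24)[1*|4|^2 + 6*|2|^2 + 3*|4|^2 + 8*|1|^2 + 6*|2|^2]
  = (1/24)[(16) + (24) + (48) + (8) + (24)] = 120/24 = 5.
A character is irreducible iff <chi, chi> = 1, so this representation is reducible.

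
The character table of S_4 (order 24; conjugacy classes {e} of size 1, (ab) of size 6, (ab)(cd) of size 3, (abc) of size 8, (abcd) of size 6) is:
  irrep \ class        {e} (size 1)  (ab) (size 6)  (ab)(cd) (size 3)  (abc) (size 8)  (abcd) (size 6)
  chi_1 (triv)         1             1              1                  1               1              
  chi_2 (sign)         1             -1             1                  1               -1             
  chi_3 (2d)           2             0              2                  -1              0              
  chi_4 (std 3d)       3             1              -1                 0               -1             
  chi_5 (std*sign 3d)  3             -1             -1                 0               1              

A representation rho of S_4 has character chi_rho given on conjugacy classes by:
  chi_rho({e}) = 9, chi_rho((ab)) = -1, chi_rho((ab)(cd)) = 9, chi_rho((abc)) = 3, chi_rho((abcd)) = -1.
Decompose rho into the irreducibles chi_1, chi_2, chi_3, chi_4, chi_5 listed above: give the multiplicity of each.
Multiplicities: chi_1: 2, chi_2: 3, chi_3: 2, chi_4: 0, chi_5: 0.

Details: Use <chi_rho, chi> = (1/|G|) sum_C |C| * chi_rho(C) * conj(chi(C)) with |G| = 24 for each irreducible chi in the table:
  <chi_rho, chi_1> = (1/24)[1*(9)*conj(1) + 6*(-1)*conj(1) + 3*(9)*conj(1) + 8*(3)*conj(1) + 6*(-1)*conj(1)]
      = (1/24)[(9) + (-6) + (27) + (24) + (-6)] = 48/24 = 2
  <chi_rho, chi_2> = (1/24)[1*(9)*conj(1) + 6*(-1)*conj(-1) + 3*(9)*conj(1) + 8*(3)*conj(1) + 6*(-1)*conj(-1)]
      = (1/24)[(9) + (6) + (27) + (24) + (6)] = 72/24 = 3
  <chi_rho, chi_3> = (1/24)[1*(9)*conj(2) + 6*(-1)*conj(0) + 3*(9)*conj(2) + 8*(3)*conj(-1) + 6*(-1)*conj(0)]
      = (1/24)[(18) + (0) + (54) + (-24) + (0)] = 48/24 = 2
  <chi_rho, chi_4> = (1/24)[1*(9)*conj(3) + 6*(-1)*conj(1) + 3*(9)*conj(-1) + 8*(3)*conj(0) + 6*(-1)*conj(-1)]
      = (1/24)[(27) + (-6) + (-27) + (0) + (6)] = 0/24 = 0
  <chi_rho, chi_5> = (1/24)[1*(9)*conj(3) + 6*(-1)*conj(-1) + 3*(9)*conj(-1) + 8*(3)*conj(0) + 6*(-1)*conj(1)]
      = (1/24)[(27) + (6) + (-27) + (0) + (-6)] = 0/24 = 0
Dimension check: dim(rho) = sum (mult * dim) = 2*1 + 3*1 + 2*2 + 0*3 + 0*3 = 9 = chi_rho(e) = 9.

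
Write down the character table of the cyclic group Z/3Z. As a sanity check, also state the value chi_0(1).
Character table of Z/3Z (irreps indexed chi_0,...,chi_2 with chi_k(m) = zeta_3^(k*m), zeta_3 = exp(2*pi*i/3)):
  irrep \ class  {0} (size 1)  {1} (size 1)    {2} (size 1)  
  chi_0          1             1               1             
  chi_1          1             exp(2*I*pi/3)   exp(-2*I*pi/3)
  chi_2          1             exp(-2*I*pi/3)  exp(2*I*pi/3) 

Spot check: chi_0(1) = zeta_3^(0*1) = zeta_3^0 = 1.

Z/3Z is abelian, so all 3 irreducible complex representations are 1-dimensional. They are given by chi_k(m) = zeta_3^(k*m) for k = 0,...,2. Row orthogonality: sum_m chi_k(m) conj(chi_l(m)) = 3 * [k = l].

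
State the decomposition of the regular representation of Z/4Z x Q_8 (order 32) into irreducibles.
Each irreducible V_i of dimension d_i appears with multiplicity d_i, i.e. rho_reg = (direct sum over all irreducibles V_i) d_i V_i. The irreducible dimensions for Z/4Z x Q_8 are 1, 1, 1, 1, 1, 1, 1, 1, 1, 1, 1, 1, 1, 1, 1, 1, 2, 2, 2, 2: 16 irreducibles of dimension 1, each with multiplicity 1; 4 irreducibles of dimension 2, each with multiplicity 2. Total dimension 16*1*1 + 4*2*2 = 32 = |G|.

Why: General theorem: in the regular representation of a finite group G, each irreducible appears with multiplicity equal to its dimension. Check: dim(rho_reg) = sum d_i^2 = 1 + 1 + 1 + 1 + 1 + 1 + 1 + 1 + 1 + 1 + 1 + 1 + 1 + 1 + 1 + 1 + 4 + 4 + 4 + 4 = 32 = |G|.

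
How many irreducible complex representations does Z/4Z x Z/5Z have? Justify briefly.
20

The number of irreducible complex representations of a finite group equals its number of conjugacy classes. Z/4Z x Z/5Z is abelian of order 20, so every element is its own conjugacy class: 20 classes, so Z/4Z x Z/5Z (order 20) has exactly 20 irreducible complex representations.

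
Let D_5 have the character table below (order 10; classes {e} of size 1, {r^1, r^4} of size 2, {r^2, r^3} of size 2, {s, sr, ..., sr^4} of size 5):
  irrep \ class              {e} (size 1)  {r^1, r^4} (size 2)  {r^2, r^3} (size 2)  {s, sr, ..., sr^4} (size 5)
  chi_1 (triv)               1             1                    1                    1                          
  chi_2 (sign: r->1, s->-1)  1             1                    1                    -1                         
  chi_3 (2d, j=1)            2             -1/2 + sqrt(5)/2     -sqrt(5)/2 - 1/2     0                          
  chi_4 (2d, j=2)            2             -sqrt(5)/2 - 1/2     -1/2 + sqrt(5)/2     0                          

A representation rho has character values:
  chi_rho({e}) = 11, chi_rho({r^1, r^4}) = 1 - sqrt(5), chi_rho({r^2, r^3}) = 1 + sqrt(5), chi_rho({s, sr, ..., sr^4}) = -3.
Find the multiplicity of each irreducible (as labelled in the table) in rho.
Multiplicities: chi_1: 0, chi_2: 3, chi_3: 1, chi_4: 3.

Derivation: Use <chi_rho, chi> = (1/|G|) sum_C |C| * chi_rho(C) * conj(chi(C)) with |G| = 10 for each irreducible chi in the table:
  <chi_rho, chi_1> = (1/10)[1*(11)*conj(1) + 2*(1 - sqrt(5))*conj(1) + 2*(1 + sqrt(5))*conj(1) + 5*(-3)*conj(1)]
      = (1/10)[(11) + (2 - 2*sqrt(5)) + (2 + 2*sqrt(5)) + (-15)] = 0/10 = 0
  <chi_rho, chi_2> = (1/10)[1*(11)*conj(1) + 2*(1 - sqrt(5))*conj(1) + 2*(1 + sqrt(5))*conj(1) + 5*(-3)*conj(-1)]
      = (1/10)[(11) + (2 - 2*sqrt(5)) + (2 + 2*sqrt(5)) + (15)] = 30/10 = 3
  <chi_rho, chi_3> = (1/10)[1*(11)*conj(2) + 2*(1 - sqrt(5))*conj(-1/2 + sqrt(5)/2) + 2*(1 + sqrt(5))*conj(-sqrt(5)/2 - 1/2) + 5*(-3)*conj(0)]
      = (1/10)[(22) + (-6 + 2*sqrt(5)) + (-6 - 2*sqrt(5)) + (0)] = 10/10 = 1
  <chi_rho, chi_4> = (1/10)[1*(11)*conj(2) + 2*(1 - sqrt(5))*conj(-sqrt(5)/2 - 1/2) + 2*(1 + sqrt(5))*conj(-1/2 + sqrt(5)/2) + 5*(-3)*conj(0)]
      = (1/10)[(22) + (4) + (4) + (0)] = 30/10 = 3
Dimension check: dim(rho) = sum (mult * dim) = 0*1 + 3*1 + 1*2 + 3*2 = 11 = chi_rho(e) = 11.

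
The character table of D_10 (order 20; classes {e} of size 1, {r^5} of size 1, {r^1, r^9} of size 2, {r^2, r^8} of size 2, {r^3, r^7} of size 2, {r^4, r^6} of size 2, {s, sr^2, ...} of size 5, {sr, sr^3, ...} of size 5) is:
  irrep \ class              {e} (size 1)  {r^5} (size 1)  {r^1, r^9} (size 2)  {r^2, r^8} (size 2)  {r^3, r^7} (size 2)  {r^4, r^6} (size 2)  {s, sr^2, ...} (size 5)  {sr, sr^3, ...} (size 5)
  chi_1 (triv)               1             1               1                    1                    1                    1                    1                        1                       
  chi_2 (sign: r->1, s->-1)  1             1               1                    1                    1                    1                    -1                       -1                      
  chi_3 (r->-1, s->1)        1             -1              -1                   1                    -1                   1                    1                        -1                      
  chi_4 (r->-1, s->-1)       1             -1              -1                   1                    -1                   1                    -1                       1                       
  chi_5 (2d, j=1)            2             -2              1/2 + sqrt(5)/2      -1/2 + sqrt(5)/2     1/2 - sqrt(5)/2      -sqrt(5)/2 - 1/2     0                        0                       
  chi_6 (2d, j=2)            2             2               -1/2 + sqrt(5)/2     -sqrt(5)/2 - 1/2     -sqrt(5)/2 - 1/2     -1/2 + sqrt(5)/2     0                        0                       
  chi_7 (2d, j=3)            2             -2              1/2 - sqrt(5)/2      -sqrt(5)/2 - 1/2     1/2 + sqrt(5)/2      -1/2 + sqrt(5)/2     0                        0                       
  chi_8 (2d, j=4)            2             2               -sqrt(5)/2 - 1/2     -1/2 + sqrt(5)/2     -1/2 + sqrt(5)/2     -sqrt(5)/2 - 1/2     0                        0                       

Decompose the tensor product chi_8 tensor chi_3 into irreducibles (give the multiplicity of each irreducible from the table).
chi_8 tensor chi_3 = chi_5 (all other irreducibles have multiplicity 0).

Justification: The character of a tensor product is the pointwise product (chi_8 * chi_3)(C) = chi_8(C) * chi_3(C):
  {e}: (2)*(1), {r^5}: (2)*(-1), {r^1, r^9}: (-sqrt(5)/2 - 1/2)*(-1), {r^2, r^8}: (-1/2 + sqrt(5)/2)*(1), {r^3, r^7}: (-1/2 + sqrt(5)/2)*(-1), {r^4, r^6}: (-sqrt(5)/2 - 1/2)*(1), {s, sr^2, ...}: (0)*(1), {sr, sr^3, ...}: (0)*(-1)
so (chi_8 * chi_3) takes values
  {e} -> 2, {r^5} -> -2, {r^1, r^9} -> 1/2 + sqrt(5)/2, {r^2, r^8} -> -1/2 + sqrt(5)/2, {r^3, r^7} -> 1/2 - sqrt(5)/2, {r^4, r^6} -> -sqrt(5)/2 - 1/2, {s, sr^2, ...} -> 0, {sr, sr^3, ...} -> 0.
Now take the inner product of this character with each irreducible chi from the table, <chi_8*chi_3, chi> = (1/20) sum_C |C| (chi_8*chi_3)(C) conj(chi(C)):
  <chi_8*chi_3, chi_1> = (1/20)[1*(2)*conj(1) + 1*(-2)*conj(1) + 2*(1/2 + sqrt(5)/2)*conj(1) + 2*(-1/2 + sqrt(5)/2)*conj(1) + 2*(1/2 - sqrt(5)/2)*conj(1) + 2*(-sqrt(5)/2 - 1/2)*conj(1) + 5*(0)*conj(1) + 5*(0)*conj(1)]
      = (1/20)[(2) + (-2) + (1 + sqrt(5)) + (-1 + sqrt(5)) + (1 - sqrt(5)) + (-sqrt(5) - 1) + (0) + (0)] = 0/20 = 0
  <chi_8*chi_3, chi_2> = (1/20)[1*(2)*conj(1) + 1*(-2)*conj(1) + 2*(1/2 + sqrt(5)/2)*conj(1) + 2*(-1/2 + sqrt(5)/2)*conj(1) + 2*(1/2 - sqrt(5)/2)*conj(1) + 2*(-sqrt(5)/2 - 1/2)*conj(1) + 5*(0)*conj(-1) + 5*(0)*conj(-1)]
      = (1/20)[(2) + (-2) + (1 + sqrt(5)) + (-1 + sqrt(5)) + (1 - sqrt(5)) + (-sqrt(5) - 1) + (0) + (0)] = 0/20 = 0
  <chi_8*chi_3, chi_3> = (1/20)[1*(2)*conj(1) + 1*(-2)*conj(-1) + 2*(1/2 + sqrt(5)/2)*conj(-1) + 2*(-1/2 + sqrt(5)/2)*conj(1) + 2*(1/2 - sqrt(5)/2)*conj(-1) + 2*(-sqrt(5)/2 - 1/2)*conj(1) + 5*(0)*conj(1) + 5*(0)*conj(-1)]
      = (1/20)[(2) + (2) + (-sqrt(5) - 1) + (-1 + sqrt(5)) + (-1 + sqrt(5)) + (-sqrt(5) - 1) + (0) + (0)] = 0/20 = 0
  <chi_8*chi_3, chi_4> = (1/20)[1*(2)*conj(1) + 1*(-2)*conj(-1) + 2*(1/2 + sqrt(5)/2)*conj(-1) + 2*(-1/2 + sqrt(5)/2)*conj(1) + 2*(1/2 - sqrt(5)/2)*conj(-1) + 2*(-sqrt(5)/2 - 1/2)*conj(1) + 5*(0)*conj(-1) + 5*(0)*conj(1)]
      = (1/20)[(2) + (2) + (-sqrt(5) - 1) + (-1 + sqrt(5)) + (-1 + sqrt(5)) + (-sqrt(5) - 1) + (0) + (0)] = 0/20 = 0
  <chi_8*chi_3, chi_5> = (1/20)[1*(2)*conj(2) + 1*(-2)*conj(-2) + 2*(1/2 + sqrt(5)/2)*conj(1/2 + sqrt(5)/2) + 2*(-1/2 + sqrt(5)/2)*conj(-1/2 + sqrt(5)/2) + 2*(1/2 - sqrt(5)/2)*conj(1/2 - sqrt(5)/2) + 2*(-sqrt(5)/2 - 1/2)*conj(-sqrt(5)/2 - 1/2) + 5*(0)*conj(0) + 5*(0)*conj(0)]
      = (1/20)[(4) + (4) + (sqrt(5) + 3) + (3 - sqrt(5)) + (3 - sqrt(5)) + (sqrt(5) + 3) + (0) + (0)] = 20/20 = 1
  <chi_8*chi_3, chi_6> = (1/20)[1*(2)*conj(2) + 1*(-2)*conj(2) + 2*(1/2 + sqrt(5)/2)*conj(-1/2 + sqrt(5)/2) + 2*(-1/2 + sqrt(5)/2)*conj(-sqrt(5)/2 - 1/2) + 2*(1/2 - sqrt(5)/2)*conj(-sqrt(5)/2 - 1/2) + 2*(-sqrt(5)/2 - 1/2)*conj(-1/2 + sqrt(5)/2) + 5*(0)*conj(0) + 5*(0)*conj(0)]
      = (1/20)[(4) + (-4) + (2) + (-2) + (2) + (-2) + (0) + (0)] = 0/20 = 0
  <chi_8*chi_3, chi_7> = (1/20)[1*(2)*conj(2) + 1*(-2)*conj(-2) + 2*(1/2 + sqrt(5)/2)*conj(1/2 - sqrt(5)/2) + 2*(-1/2 + sqrt(5)/2)*conj(-sqrt(5)/2 - 1/2) + 2*(1/2 - sqrt(5)/2)*conj(1/2 + sqrt(5)/2) + 2*(-sqrt(5)/2 - 1/2)*conj(-1/2 + sqrt(5)/2) + 5*(0)*conj(0) + 5*(0)*conj(0)]
      = (1/20)[(4) + (4) + (-2) + (-2) + (-2) + (-2) + (0) + (0)] = 0/20 = 0
  <chi_8*chi_3, chi_8> = (1/20)[1*(2)*conj(2) + 1*(-2)*conj(2) + 2*(1/2 + sqrt(5)/2)*conj(-sqrt(5)/2 - 1/2) + 2*(-1/2 + sqrt(5)/2)*conj(-1/2 + sqrt(5)/2) + 2*(1/2 - sqrt(5)/2)*conj(-1/2 + sqrt(5)/2) + 2*(-sqrt(5)/2 - 1/2)*conj(-sqrt(5)/2 - 1/2) + 5*(0)*conj(0) + 5*(0)*conj(0)]
      = (1/20)[(4) + (-4) + (-3 - sqrt(5)) + (3 - sqrt(5)) + (-3 + sqrt(5)) + (sqrt(5) + 3) + (0) + (0)] = 0/20 = 0
Hence the multiplicities are chi_5: 1. Dimension check: dim(chi_8)*dim(chi_3) = 2*1 = 2 and sum (mult * dim) = 1*2 = 2.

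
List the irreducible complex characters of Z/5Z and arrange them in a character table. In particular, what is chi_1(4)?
Character table of Z/5Z (irreps indexed chi_0,...,chi_4 with chi_k(m) = zeta_5^(k*m), zeta_5 = exp(2*pi*i/5)):
  irrep \ class  {0} (size 1)  {1} (size 1)    {2} (size 1)    {3} (size 1)    {4} (size 1)  
  chi_0          1             1               1               1               1             
  chi_1          1             exp(2*I*pi/5)   exp(4*I*pi/5)   exp(-4*I*pi/5)  exp(-2*I*pi/5)
  chi_2          1             exp(4*I*pi/5)   exp(-2*I*pi/5)  exp(2*I*pi/5)   exp(-4*I*pi/5)
  chi_3          1             exp(-4*I*pi/5)  exp(2*I*pi/5)   exp(-2*I*pi/5)  exp(4*I*pi/5) 
  chi_4          1             exp(-2*I*pi/5)  exp(-4*I*pi/5)  exp(4*I*pi/5)   exp(2*I*pi/5) 

Spot check: chi_1(4) = zeta_5^(1*4) = zeta_5^4 = exp(-2*I*pi/5).

Explanation: Z/5Z is abelian, so all 5 irreducible complex representations are 1-dimensional. They are given by chi_k(m) = zeta_5^(k*m) for k = 0,...,4. Row orthogonality: sum_m chi_k(m) conj(chi_l(m)) = 5 * [k = l].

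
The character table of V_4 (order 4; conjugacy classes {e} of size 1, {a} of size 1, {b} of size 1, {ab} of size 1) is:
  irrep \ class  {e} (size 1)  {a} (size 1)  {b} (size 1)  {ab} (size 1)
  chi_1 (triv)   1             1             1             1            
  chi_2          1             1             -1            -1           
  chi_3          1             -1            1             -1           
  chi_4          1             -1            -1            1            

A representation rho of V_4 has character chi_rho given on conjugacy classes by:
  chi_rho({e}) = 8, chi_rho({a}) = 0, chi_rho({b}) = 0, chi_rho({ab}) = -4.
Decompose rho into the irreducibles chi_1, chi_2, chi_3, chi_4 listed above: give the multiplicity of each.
Multiplicities: chi_1: 1, chi_2: 3, chi_3: 3, chi_4: 1.

Reasoning: Use <chi_rho, chi> = (1/|G|) sum_C |C| * chi_rho(C) * conj(chi(C)) with |G| = 4 for each irreducible chi in the table:
  <chi_rho, chi_1> = (1/4)[1*(8)*conj(1) + 1*(0)*conj(1) + 1*(0)*conj(1) + 1*(-4)*conj(1)]
      = (1/4)[(8) + (0) + (0) + (-4)] = 4/4 = 1
  <chi_rho, chi_2> = (1/4)[1*(8)*conj(1) + 1*(0)*conj(1) + 1*(0)*conj(-1) + 1*(-4)*conj(-1)]
      = (1/4)[(8) + (0) + (0) + (4)] = 12/4 = 3
  <chi_rho, chi_3> = (1/4)[1*(8)*conj(1) + 1*(0)*conj(-1) + 1*(0)*conj(1) + 1*(-4)*conj(-1)]
      = (1/4)[(8) + (0) + (0) + (4)] = 12/4 = 3
  <chi_rho, chi_4> = (1/4)[1*(8)*conj(1) + 1*(0)*conj(-1) + 1*(0)*conj(-1) + 1*(-4)*conj(1)]
      = (1/4)[(8) + (0) + (0) + (-4)] = 4/4 = 1
Dimension check: dim(rho) = sum (mult * dim) = 1*1 + 3*1 + 3*1 + 1*1 = 8 = chi_rho(e) = 8.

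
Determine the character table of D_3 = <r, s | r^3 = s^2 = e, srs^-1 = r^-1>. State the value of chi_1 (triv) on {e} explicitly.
Conjugacy classes: {e} of size 1, {r^1, r^2} of size 2, {s, sr, ..., sr^2} of size 3.
Character table:
  irrep \ class              {e} (size 1)  {r^1, r^2} (size 2)  {s, sr, ..., sr^2} (size 3)
  chi_1 (triv)               1             1                    1                          
  chi_2 (sign: r->1, s->-1)  1             1                    -1                         
  chi_3 (2d, j=1)            2             -1                   0                          

Spot check: chi_1 (triv) on {e} = 1.

Argument: D_3 has order 2*3 = 6 with 3 conjugacy classes, hence 3 irreducibles. Sum of squared dims 1 + 1 + 4 = 6 = |G|. Linear characters come from the abelianisation; the 2-dimensional irreps have character r^k -> 2*cos(2*pi*j*k/3), reflections -> 0.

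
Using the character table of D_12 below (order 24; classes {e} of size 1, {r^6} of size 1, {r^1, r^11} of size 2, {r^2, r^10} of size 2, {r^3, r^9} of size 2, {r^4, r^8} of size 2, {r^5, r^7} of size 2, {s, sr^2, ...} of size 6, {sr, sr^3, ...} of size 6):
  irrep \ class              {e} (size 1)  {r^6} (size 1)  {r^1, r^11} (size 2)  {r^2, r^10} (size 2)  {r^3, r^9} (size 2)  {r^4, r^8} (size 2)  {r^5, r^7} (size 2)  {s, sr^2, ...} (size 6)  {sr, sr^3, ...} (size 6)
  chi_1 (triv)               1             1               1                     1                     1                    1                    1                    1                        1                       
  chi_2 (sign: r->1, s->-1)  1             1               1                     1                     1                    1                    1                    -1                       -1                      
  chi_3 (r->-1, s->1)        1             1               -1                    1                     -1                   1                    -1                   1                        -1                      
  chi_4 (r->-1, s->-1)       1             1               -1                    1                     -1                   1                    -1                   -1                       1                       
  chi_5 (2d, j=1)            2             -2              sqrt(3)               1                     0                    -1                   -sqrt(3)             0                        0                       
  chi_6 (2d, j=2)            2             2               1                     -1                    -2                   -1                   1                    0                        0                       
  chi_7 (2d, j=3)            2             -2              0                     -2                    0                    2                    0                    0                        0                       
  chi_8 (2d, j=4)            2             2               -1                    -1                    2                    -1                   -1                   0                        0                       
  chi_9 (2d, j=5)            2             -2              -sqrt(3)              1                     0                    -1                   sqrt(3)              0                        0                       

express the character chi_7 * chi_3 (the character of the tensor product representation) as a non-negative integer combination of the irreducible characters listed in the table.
chi_7 tensor chi_3 = chi_7 (all other irreducibles have multiplicity 0).

Details: The character of a tensor product is the pointwise product (chi_7 * chi_3)(C) = chi_7(C) * chi_3(C):
  {e}: (2)*(1), {r^6}: (-2)*(1), {r^1, r^11}: (0)*(-1), {r^2, r^10}: (-2)*(1), {r^3, r^9}: (0)*(-1), {r^4, r^8}: (2)*(1), {r^5, r^7}: (0)*(-1), {s, sr^2, ...}: (0)*(1), {sr, sr^3, ...}: (0)*(-1)
so (chi_7 * chi_3) takes values
  {e} -> 2, {r^6} -> -2, {r^1, r^11} -> 0, {r^2, r^10} -> -2, {r^3, r^9} -> 0, {r^4, r^8} -> 2, {r^5, r^7} -> 0, {s, sr^2, ...} -> 0, {sr, sr^3, ...} -> 0.
Now take the inner product of this character with each irreducible chi from the table, <chi_7*chi_3, chi> = (1/24) sum_C |C| (chi_7*chi_3)(C) conj(chi(C)):
  <chi_7*chi_3, chi_1> = (1/24)[1*(2)*conj(1) + 1*(-2)*conj(1) + 2*(0)*conj(1) + 2*(-2)*conj(1) + 2*(0)*conj(1) + 2*(2)*conj(1) + 2*(0)*conj(1) + 6*(0)*conj(1) + 6*(0)*conj(1)]
      = (1/24)[(2) + (-2) + (0) + (-4) + (0) + (4) + (0) + (0) + (0)] = 0/24 = 0
  <chi_7*chi_3, chi_2> = (1/24)[1*(2)*conj(1) + 1*(-2)*conj(1) + 2*(0)*conj(1) + 2*(-2)*conj(1) + 2*(0)*conj(1) + 2*(2)*conj(1) + 2*(0)*conj(1) + 6*(0)*conj(-1) + 6*(0)*conj(-1)]
      = (1/24)[(2) + (-2) + (0) + (-4) + (0) + (4) + (0) + (0) + (0)] = 0/24 = 0
  <chi_7*chi_3, chi_3> = (1/24)[1*(2)*conj(1) + 1*(-2)*conj(1) + 2*(0)*conj(-1) + 2*(-2)*conj(1) + 2*(0)*conj(-1) + 2*(2)*conj(1) + 2*(0)*conj(-1) + 6*(0)*conj(1) + 6*(0)*conj(-1)]
      = (1/24)[(2) + (-2) + (0) + (-4) + (0) + (4) + (0) + (0) + (0)] = 0/24 = 0
  <chi_7*chi_3, chi_4> = (1/24)[1*(2)*conj(1) + 1*(-2)*conj(1) + 2*(0)*conj(-1) + 2*(-2)*conj(1) + 2*(0)*conj(-1) + 2*(2)*conj(1) + 2*(0)*conj(-1) + 6*(0)*conj(-1) + 6*(0)*conj(1)]
      = (1/24)[(2) + (-2) + (0) + (-4) + (0) + (4) + (0) + (0) + (0)] = 0/24 = 0
  <chi_7*chi_3, chi_5> = (1/24)[1*(2)*conj(2) + 1*(-2)*conj(-2) + 2*(0)*conj(sqrt(3)) + 2*(-2)*conj(1) + 2*(0)*conj(0) + 2*(2)*conj(-1) + 2*(0)*conj(-sqrt(3)) + 6*(0)*conj(0) + 6*(0)*conj(0)]
      = (1/24)[(4) + (4) + (0) + (-4) + (0) + (-4) + (0) + (0) + (0)] = 0/24 = 0
  <chi_7*chi_3, chi_6> = (1/24)[1*(2)*conj(2) + 1*(-2)*conj(2) + 2*(0)*conj(1) + 2*(-2)*conj(-1) + 2*(0)*conj(-2) + 2*(2)*conj(-1) + 2*(0)*conj(1) + 6*(0)*conj(0) + 6*(0)*conj(0)]
      = (1/24)[(4) + (-4) + (0) + (4) + (0) + (-4) + (0) + (0) + (0)] = 0/24 = 0
  <chi_7*chi_3, chi_7> = (1/24)[1*(2)*conj(2) + 1*(-2)*conj(-2) + 2*(0)*conj(0) + 2*(-2)*conj(-2) + 2*(0)*conj(0) + 2*(2)*conj(2) + 2*(0)*conj(0) + 6*(0)*conj(0) + 6*(0)*conj(0)]
      = (1/24)[(4) + (4) + (0) + (8) + (0) + (8) + (0) + (0) + (0)] = 24/24 = 1
  <chi_7*chi_3, chi_8> = (1/24)[1*(2)*conj(2) + 1*(-2)*conj(2) + 2*(0)*conj(-1) + 2*(-2)*conj(-1) + 2*(0)*conj(2) + 2*(2)*conj(-1) + 2*(0)*conj(-1) + 6*(0)*conj(0) + 6*(0)*conj(0)]
      = (1/24)[(4) + (-4) + (0) + (4) + (0) + (-4) + (0) + (0) + (0)] = 0/24 = 0
  <chi_7*chi_3, chi_9> = (1/24)[1*(2)*conj(2) + 1*(-2)*conj(-2) + 2*(0)*conj(-sqrt(3)) + 2*(-2)*conj(1) + 2*(0)*conj(0) + 2*(2)*conj(-1) + 2*(0)*conj(sqrt(3)) + 6*(0)*conj(0) + 6*(0)*conj(0)]
      = (1/24)[(4) + (4) + (0) + (-4) + (0) + (-4) + (0) + (0) + (0)] = 0/24 = 0
Hence the multiplicities are chi_7: 1. Dimension check: dim(chi_7)*dim(chi_3) = 2*1 = 2 and sum (mult * dim) = 1*2 = 2.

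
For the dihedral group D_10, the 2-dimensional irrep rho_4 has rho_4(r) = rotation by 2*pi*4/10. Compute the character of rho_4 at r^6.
chi_{rho_4}(r^6) = 2*cos(2*pi*4*6/10) = -sqrt(5)/2 - 1/2

Derivation: rho_4(r^6) is rotation by angle 2*pi*4*6/10, whose trace is 2*cos(2*pi*4*6/10) = -sqrt(5)/2 - 1/2.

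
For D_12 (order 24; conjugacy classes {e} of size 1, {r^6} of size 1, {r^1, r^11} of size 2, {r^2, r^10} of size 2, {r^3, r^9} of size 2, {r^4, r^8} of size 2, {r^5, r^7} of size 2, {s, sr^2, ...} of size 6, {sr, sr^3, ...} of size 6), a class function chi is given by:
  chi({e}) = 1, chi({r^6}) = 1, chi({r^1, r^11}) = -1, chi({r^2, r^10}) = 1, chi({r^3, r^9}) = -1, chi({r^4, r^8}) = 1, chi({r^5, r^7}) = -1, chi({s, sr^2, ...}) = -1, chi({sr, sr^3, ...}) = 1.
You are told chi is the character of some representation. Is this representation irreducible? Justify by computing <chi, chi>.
Irreducible: <chi, chi> = 1.

<chi, chi> = (1/|G|) sum_C |C| * |chi(C)|^2 = (1/24)[1*|1|^2 + 1*|1|^2 + 2*|-1|^2 + 2*|1|^2 + 2*|-1|^2 + 2*|1|^2 + 2*|-1|^2 + 6*|-1|^2 + 6*|1|^2]
  = (1/24)[(1) + (1) + (2) + (2) + (2) + (2) + (2) + (6) + (6)] = 24/24 = 1.
A character is irreducible iff <chi, chi> = 1, so this representation is irreducible.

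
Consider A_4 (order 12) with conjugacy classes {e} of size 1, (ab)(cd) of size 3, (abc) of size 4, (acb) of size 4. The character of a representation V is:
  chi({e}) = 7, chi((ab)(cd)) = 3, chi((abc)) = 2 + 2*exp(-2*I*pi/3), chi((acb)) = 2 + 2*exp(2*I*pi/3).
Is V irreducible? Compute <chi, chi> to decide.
Not irreducible (reducible): <chi, chi> = 9 > 1.

Proof sketch: <chi, chi> = (1/|G|) sum_C |C| * |chi(C)|^2 = (1/12)[1*|7|^2 + 3*|3|^2 + 4*|2 + 2*exp(-2*I*pi/3)|^2 + 4*|2 + 2*exp(2*I*pi/3)|^2]
  = (1/12)[(49) + (27) + (16) + (16)] = 108/12 = 9.
(Exp terms are combined using exp(i*s)*conj(exp(i*t)) = exp(i*(s-t)), and sums of them are collapsed using the identity that for every m > 1 the m distinct m-th roots of unity sum to 0, e.g. 1 + exp(2*I*pi/3) + exp(-2*I*pi/3) = 0.)
A character is irreducible iff <chi, chi> = 1, so this representation is reducible.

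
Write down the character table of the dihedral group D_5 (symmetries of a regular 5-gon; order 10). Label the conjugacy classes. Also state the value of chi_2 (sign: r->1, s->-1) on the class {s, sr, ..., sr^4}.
Conjugacy classes: {e} of size 1, {r^1, r^4} of size 2, {r^2, r^3} of size 2, {s, sr, ..., sr^4} of size 5.
Character table:
  irrep \ class              {e} (size 1)  {r^1, r^4} (size 2)  {r^2, r^3} (size 2)  {s, sr, ..., sr^4} (size 5)
  chi_1 (triv)               1             1                    1                    1                          
  chi_2 (sign: r->1, s->-1)  1             1                    1                    -1                         
  chi_3 (2d, j=1)            2             -1/2 + sqrt(5)/2     -sqrt(5)/2 - 1/2     0                          
  chi_4 (2d, j=2)            2             -sqrt(5)/2 - 1/2     -1/2 + sqrt(5)/2     0                          

Spot check: chi_2 (sign: r->1, s->-1) on {s, sr, ..., sr^4} = -1.

Justification: D_5 has order 2*5 = 10 with 4 conjugacy classes, hence 4 irreducibles. Sum of squared dims 1 + 1 + 4 + 4 = 10 = |G|. Linear characters come from the abelianisation; the 2-dimensional irreps have character r^k -> 2*cos(2*pi*j*k/5), reflections -> 0.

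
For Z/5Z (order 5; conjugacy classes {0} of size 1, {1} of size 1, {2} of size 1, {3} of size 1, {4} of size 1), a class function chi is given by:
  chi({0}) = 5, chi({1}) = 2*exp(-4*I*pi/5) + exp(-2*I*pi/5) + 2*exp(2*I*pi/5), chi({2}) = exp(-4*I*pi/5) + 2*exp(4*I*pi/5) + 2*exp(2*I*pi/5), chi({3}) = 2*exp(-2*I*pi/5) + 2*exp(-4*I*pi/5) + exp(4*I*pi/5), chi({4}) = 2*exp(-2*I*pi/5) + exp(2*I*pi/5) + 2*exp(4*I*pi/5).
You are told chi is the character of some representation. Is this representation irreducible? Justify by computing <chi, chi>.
Not irreducible (reducible): <chi, chi> = 9 > 1.

Proof sketch: <chi, chi> = (1/|G|) sum_C |C| * |chi(C)|^2 = (1/5)[1*|5|^2 + 1*|2*exp(-4*I*pi/5) + exp(-2*I*pi/5) + 2*exp(2*I*pi/5)|^2 + 1*|exp(-4*I*pi/5) + 2*exp(4*I*pi/5) + 2*exp(2*I*pi/5)|^2 + 1*|2*exp(-2*I*pi/5) + 2*exp(-4*I*pi/5) + exp(4*I*pi/5)|^2 + 1*|2*exp(-2*I*pi/5) + exp(2*I*pi/5) + 2*exp(4*I*pi/5)|^2]
  = (1/5)[(25) + (9 + 6*exp(-4*I*pi/5) + 2*exp(-2*I*pi/5) + 2*exp(2*I*pi/5) + 6*exp(4*I*pi/5)) + (9 + 6*exp(-2*I*pi/5) + 2*exp(-4*I*pi/5) + 2*exp(4*I*pi/5) + 6*exp(2*I*pi/5)) + (9 + 6*exp(-2*I*pi/5) + 2*exp(-4*I*pi/5) + 2*exp(4*I*pi/5) + 6*exp(2*I*pi/5)) + (9 + 6*exp(-4*I*pi/5) + 2*exp(-2*I*pi/5) + 2*exp(2*I*pi/5) + 6*exp(4*I*pi/5))] = 45/5 = 9.
(Exp terms are combined using exp(i*s)*conj(exp(i*t)) = exp(i*(s-t)), and sums of them are collapsed using the identity that for every m > 1 the m distinct m-th roots of unity sum to 0, e.g. 1 + exp(2*I*pi/3) + exp(-2*I*pi/3) = 0.)
A character is irreducible iff <chi, chi> = 1, so this representation is reducible.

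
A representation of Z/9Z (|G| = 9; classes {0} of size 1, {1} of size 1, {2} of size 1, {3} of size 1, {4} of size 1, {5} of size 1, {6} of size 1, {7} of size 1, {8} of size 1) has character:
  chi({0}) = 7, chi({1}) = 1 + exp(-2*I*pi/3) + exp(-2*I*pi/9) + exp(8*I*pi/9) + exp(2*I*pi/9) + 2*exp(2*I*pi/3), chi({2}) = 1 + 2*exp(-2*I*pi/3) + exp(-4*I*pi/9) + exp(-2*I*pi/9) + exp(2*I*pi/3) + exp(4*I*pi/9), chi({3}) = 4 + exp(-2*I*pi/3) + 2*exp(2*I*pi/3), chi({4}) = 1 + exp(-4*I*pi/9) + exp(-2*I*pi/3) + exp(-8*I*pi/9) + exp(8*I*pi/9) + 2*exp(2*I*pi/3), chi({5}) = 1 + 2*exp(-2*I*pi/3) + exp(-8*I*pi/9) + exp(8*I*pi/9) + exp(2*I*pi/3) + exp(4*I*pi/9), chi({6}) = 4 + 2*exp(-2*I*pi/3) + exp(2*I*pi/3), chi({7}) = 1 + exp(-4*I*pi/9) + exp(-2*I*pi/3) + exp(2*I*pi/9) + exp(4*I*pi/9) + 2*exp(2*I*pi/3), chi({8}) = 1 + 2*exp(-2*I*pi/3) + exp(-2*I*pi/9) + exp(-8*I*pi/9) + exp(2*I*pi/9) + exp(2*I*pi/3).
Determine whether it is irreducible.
Not irreducible (reducible): <chi, chi> = 9 > 1.

Argument: <chi, chi> = (1/|G|) sum_C |C| * |chi(C)|^2 = (1/9)[1*|7|^2 + 1*|1 + exp(-2*I*pi/3) + exp(-2*I*pi/9) + exp(8*I*pi/9) + exp(2*I*pi/9) + 2*exp(2*I*pi/3)|^2 + 1*|1 + 2*exp(-2*I*pi/3) + exp(-4*I*pi/9) + exp(-2*I*pi/9) + exp(2*I*pi/3) + exp(4*I*pi/9)|^2 + 1*|4 + exp(-2*I*pi/3) + 2*exp(2*I*pi/3)|^2 + 1*|1 + exp(-4*I*pi/9) + exp(-2*I*pi/3) + exp(-8*I*pi/9) + exp(8*I*pi/9) + 2*exp(2*I*pi/3)|^2 + 1*|1 + 2*exp(-2*I*pi/3) + exp(-8*I*pi/9) + exp(8*I*pi/9) + exp(2*I*pi/3) + exp(4*I*pi/9)|^2 + 1*|4 + 2*exp(-2*I*pi/3) + exp(2*I*pi/3)|^2 + 1*|1 + exp(-4*I*pi/9) + exp(-2*I*pi/3) + exp(2*I*pi/9) + exp(4*I*pi/9) + 2*exp(2*I*pi/3)|^2 + 1*|1 + 2*exp(-2*I*pi/3) + exp(-2*I*pi/9) + exp(-8*I*pi/9) + exp(2*I*pi/9) + exp(2*I*pi/3)|^2]
  = (1/9)[(49) + (9 + 6*exp(-2*I*pi/3) + 5*exp(-4*I*pi/9) + 4*exp(-2*I*pi/9) + 5*exp(-8*I*pi/9) + 5*exp(8*I*pi/9) + 4*exp(2*I*pi/9) + 5*exp(4*I*pi/9) + 6*exp(2*I*pi/3)) + (9 + 6*exp(-2*I*pi/3) + 4*exp(-4*I*pi/9) + 5*exp(-2*I*pi/9) + 5*exp(-8*I*pi/9) + 5*exp(8*I*pi/9) + 5*exp(2*I*pi/9) + 4*exp(4*I*pi/9) + 6*exp(2*I*pi/3)) + (7) + (9 + 6*exp(-2*I*pi/3) + 5*exp(-4*I*pi/9) + 5*exp(-2*I*pi/9) + 4*exp(-8*I*pi/9) + 4*exp(8*I*pi/9) + 5*exp(2*I*pi/9) + 5*exp(4*I*pi/9) + 6*exp(2*I*pi/3)) + (9 + 6*exp(-2*I*pi/3) + 5*exp(-4*I*pi/9) + 5*exp(-2*I*pi/9) + 4*exp(-8*I*pi/9) + 4*exp(8*I*pi/9) + 5*exp(2*I*pi/9) + 5*exp(4*I*pi/9) + 6*exp(2*I*pi/3)) + (7) + (9 + 6*exp(-2*I*pi/3) + 4*exp(-4*I*pi/9) + 5*exp(-2*I*pi/9) + 5*exp(-8*I*pi/9) + 5*exp(8*I*pi/9) + 5*exp(2*I*pi/9) + 4*exp(4*I*pi/9) + 6*exp(2*I*pi/3)) + (9 + 6*exp(-2*I*pi/3) + 5*exp(-4*I*pi/9) + 4*exp(-2*I*pi/9) + 5*exp(-8*I*pi/9) + 5*exp(8*I*pi/9) + 4*exp(2*I*pi/9) + 5*exp(4*I*pi/9) + 6*exp(2*I*pi/3))] = 81/9 = 9.
(Exp terms are combined using exp(i*s)*conj(exp(i*t)) = exp(i*(s-t)), and sums of them are collapsed using the identity that for every m > 1 the m distinct m-th roots of unity sum to 0, e.g. 1 + exp(2*I*pi/3) + exp(-2*I*pi/3) = 0.)
A character is irreducible iff <chi, chi> = 1, so this representation is reducible.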